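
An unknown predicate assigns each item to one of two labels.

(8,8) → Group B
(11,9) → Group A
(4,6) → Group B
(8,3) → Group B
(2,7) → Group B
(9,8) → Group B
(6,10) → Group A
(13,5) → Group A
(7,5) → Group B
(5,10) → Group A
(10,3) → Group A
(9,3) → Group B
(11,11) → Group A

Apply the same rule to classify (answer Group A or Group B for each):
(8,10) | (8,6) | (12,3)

The rule appears to be: max ≥ 10.

Group A, Group B, Group A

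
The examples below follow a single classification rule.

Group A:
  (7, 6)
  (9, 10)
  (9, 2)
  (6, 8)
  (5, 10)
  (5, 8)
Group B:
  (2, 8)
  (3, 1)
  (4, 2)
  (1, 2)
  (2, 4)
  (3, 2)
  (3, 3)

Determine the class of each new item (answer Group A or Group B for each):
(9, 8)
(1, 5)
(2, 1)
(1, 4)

Group A, Group B, Group B, Group B

The distinguishing property — sum ≥ 11 — holds for all the 'Group A' cases and none of the 'Group B' cases.
(9, 8) — 9+8 = 17, hence Group A. (1, 5) — 1+5 = 6, hence Group B. (2, 1) — 2+1 = 3, hence Group B. (1, 4) — 1+4 = 5, hence Group B.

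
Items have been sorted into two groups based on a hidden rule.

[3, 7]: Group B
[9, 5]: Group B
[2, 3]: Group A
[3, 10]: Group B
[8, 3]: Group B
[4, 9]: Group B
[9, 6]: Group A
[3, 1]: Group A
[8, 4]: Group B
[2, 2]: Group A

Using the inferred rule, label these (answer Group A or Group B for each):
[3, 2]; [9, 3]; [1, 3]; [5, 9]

Group A, Group B, Group A, Group B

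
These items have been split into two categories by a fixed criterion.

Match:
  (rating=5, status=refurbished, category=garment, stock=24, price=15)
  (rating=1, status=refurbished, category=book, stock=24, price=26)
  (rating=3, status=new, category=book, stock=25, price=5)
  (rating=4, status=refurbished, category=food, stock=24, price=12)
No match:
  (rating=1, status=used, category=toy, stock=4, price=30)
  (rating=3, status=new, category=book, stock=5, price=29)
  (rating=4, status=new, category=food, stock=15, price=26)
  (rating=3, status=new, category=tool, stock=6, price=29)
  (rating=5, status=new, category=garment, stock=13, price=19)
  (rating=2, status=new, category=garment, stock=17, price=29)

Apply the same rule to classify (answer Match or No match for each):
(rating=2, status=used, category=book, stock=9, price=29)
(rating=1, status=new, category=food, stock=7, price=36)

'Match' ⟺ stock ≥ 24.
No match: (rating=2, status=used, category=book, stock=9, price=29), since stock = 9. No match: (rating=1, status=new, category=food, stock=7, price=36), since stock = 7.

No match, No match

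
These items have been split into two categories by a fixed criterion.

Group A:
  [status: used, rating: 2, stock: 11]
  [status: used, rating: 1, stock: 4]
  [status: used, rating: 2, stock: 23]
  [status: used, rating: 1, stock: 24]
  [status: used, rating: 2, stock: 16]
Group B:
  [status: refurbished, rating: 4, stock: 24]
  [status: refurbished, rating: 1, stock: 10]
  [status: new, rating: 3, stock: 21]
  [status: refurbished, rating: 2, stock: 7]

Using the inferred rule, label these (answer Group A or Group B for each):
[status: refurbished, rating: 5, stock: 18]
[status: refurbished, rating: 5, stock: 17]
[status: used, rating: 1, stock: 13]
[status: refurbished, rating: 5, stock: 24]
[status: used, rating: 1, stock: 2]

Group B, Group B, Group A, Group B, Group A

A rule that fits every label: status is used — true of each 'Group A' example, false of each 'Group B' one.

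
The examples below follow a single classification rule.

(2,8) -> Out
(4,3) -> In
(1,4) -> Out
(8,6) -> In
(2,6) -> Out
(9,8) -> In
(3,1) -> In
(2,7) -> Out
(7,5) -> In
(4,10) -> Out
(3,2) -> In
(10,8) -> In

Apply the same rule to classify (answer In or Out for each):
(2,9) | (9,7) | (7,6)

The simplest hypothesis consistent with all the labels is: first > second.
Out: (2,9), since 2 < 9.
In: (9,7), since 9 > 7.
In: (7,6), since 7 > 6.

Out, In, In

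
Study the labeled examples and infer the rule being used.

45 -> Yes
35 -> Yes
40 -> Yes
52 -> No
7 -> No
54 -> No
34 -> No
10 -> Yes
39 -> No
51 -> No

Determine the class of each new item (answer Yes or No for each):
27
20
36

No, Yes, No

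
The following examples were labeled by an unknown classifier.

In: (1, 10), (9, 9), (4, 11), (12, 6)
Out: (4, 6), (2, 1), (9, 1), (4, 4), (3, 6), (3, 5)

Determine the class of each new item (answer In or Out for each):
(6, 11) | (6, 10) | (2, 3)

In, In, Out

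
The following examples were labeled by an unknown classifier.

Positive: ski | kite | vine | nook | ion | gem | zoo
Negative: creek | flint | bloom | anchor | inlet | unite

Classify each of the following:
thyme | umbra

The pattern is that an item is 'Positive' exactly when: length ≤ 4.

Negative, Negative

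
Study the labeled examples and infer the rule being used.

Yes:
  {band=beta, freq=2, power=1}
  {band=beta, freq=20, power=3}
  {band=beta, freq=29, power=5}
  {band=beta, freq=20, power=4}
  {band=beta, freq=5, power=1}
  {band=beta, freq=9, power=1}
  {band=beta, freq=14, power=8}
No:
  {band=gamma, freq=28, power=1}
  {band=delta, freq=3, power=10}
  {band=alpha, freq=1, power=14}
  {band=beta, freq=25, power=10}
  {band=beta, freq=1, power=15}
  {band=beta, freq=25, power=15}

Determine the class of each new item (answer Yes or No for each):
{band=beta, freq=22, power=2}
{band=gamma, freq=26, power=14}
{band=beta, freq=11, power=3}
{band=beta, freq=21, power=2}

The classifier is using: band is beta AND power ≤ 8.

Yes, No, Yes, Yes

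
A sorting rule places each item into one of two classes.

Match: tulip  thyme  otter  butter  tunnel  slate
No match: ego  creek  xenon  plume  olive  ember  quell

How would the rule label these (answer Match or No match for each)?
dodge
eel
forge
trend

No match, No match, No match, Match

One predicate separates the groups cleanly: contains 't'.
dodge: no 't', fails this test → No match.
eel: no 't', fails this test → No match.
forge: no 't', fails this test → No match.
trend: has 't', has this property → Match.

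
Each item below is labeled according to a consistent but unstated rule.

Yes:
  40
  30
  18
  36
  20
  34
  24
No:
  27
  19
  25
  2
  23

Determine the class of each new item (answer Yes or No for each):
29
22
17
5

The pattern is that an item is 'Yes' exactly when: even AND at least 18.
29: 29 is odd, 29 ≥ 18, does not fit → No.
22: 22 is even, 22 ≥ 18, fits → Yes.
17: 17 is odd, 17 < 18, does not fit → No.
5: 5 is odd, 5 < 18, does not fit → No.

No, Yes, No, No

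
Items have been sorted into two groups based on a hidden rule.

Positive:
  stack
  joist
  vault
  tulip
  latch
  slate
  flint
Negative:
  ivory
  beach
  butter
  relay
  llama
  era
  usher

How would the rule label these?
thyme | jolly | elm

Positive, Negative, Negative

The common property of the 'Positive' items is: odd length AND contains 't'. No 'Negative' item has it.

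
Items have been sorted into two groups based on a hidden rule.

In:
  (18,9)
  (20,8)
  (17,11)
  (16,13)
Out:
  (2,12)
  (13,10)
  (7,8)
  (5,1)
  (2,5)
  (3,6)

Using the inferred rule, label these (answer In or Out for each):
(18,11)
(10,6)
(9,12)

In, Out, Out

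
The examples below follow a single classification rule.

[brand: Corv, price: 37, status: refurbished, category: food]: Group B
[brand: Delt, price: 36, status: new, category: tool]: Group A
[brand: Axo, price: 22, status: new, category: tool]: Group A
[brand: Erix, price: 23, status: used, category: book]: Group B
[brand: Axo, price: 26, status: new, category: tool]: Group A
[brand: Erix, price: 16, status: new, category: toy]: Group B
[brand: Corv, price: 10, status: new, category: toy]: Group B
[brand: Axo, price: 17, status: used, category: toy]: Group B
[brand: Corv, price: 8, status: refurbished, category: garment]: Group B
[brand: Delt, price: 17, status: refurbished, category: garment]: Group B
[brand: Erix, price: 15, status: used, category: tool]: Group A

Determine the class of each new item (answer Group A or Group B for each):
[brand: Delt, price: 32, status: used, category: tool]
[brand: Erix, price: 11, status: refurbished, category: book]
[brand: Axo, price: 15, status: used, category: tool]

Group A, Group B, Group A

Every 'Group A' example satisfies: category is tool. None of the 'Group B' examples do.
[brand: Delt, price: 32, status: used, category: tool]: category is tool, passes → Group A. [brand: Erix, price: 11, status: refurbished, category: book]: category is book, does not pass → Group B. [brand: Axo, price: 15, status: used, category: tool]: category is tool, passes → Group A.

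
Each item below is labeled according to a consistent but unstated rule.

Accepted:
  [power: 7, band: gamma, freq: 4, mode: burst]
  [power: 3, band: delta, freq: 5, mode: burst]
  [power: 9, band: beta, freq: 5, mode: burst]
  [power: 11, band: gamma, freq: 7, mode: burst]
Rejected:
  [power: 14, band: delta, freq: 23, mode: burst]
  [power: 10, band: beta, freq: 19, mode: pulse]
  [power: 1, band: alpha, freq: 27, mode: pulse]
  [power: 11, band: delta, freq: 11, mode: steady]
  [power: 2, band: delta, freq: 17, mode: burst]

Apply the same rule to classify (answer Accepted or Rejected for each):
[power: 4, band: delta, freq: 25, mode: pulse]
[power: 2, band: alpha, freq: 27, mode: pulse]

A rule that fits every label: freq ≤ 7 — true of each 'Accepted' example, false of each 'Rejected' one.

Rejected, Rejected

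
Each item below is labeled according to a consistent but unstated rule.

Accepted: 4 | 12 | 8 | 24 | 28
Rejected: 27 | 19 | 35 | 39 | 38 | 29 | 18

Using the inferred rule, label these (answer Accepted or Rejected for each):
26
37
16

Rejected, Rejected, Accepted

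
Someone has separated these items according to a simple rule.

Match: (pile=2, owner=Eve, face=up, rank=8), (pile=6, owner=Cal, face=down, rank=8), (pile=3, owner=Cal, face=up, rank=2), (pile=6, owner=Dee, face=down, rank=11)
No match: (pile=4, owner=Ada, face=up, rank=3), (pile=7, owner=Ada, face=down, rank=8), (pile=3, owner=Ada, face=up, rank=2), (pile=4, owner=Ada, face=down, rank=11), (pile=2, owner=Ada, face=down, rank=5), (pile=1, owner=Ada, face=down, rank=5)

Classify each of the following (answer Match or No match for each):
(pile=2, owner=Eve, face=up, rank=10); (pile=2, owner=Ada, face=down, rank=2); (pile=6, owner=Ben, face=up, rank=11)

Match, No match, Match

All 'Match' examples share one property — owner is not Ada — and every 'No match' example lacks it.
(pile=2, owner=Eve, face=up, rank=10): owner is Eve — meets the rule, so Match. (pile=2, owner=Ada, face=down, rank=2): owner is Ada — lacks this property, so No match. (pile=6, owner=Ben, face=up, rank=11): owner is Ben — meets the rule, so Match.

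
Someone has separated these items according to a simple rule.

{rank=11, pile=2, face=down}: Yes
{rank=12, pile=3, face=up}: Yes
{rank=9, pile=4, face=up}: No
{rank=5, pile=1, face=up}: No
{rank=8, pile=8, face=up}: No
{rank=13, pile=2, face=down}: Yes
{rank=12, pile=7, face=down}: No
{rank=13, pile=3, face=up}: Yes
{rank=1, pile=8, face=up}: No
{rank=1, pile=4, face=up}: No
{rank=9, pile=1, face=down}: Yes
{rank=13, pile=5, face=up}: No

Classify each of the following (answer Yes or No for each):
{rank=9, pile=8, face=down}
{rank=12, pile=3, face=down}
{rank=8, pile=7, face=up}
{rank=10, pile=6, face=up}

The common property of the 'Yes' items is: rank ≥ 8 AND pile ≤ 3. No 'No' item has it.
{rank=9, pile=8, face=down} → rank = 9, pile = 8 → No. {rank=12, pile=3, face=down} → rank = 12, pile = 3 → Yes. {rank=8, pile=7, face=up} → rank = 8, pile = 7 → No. {rank=10, pile=6, face=up} → rank = 10, pile = 6 → No.

No, Yes, No, No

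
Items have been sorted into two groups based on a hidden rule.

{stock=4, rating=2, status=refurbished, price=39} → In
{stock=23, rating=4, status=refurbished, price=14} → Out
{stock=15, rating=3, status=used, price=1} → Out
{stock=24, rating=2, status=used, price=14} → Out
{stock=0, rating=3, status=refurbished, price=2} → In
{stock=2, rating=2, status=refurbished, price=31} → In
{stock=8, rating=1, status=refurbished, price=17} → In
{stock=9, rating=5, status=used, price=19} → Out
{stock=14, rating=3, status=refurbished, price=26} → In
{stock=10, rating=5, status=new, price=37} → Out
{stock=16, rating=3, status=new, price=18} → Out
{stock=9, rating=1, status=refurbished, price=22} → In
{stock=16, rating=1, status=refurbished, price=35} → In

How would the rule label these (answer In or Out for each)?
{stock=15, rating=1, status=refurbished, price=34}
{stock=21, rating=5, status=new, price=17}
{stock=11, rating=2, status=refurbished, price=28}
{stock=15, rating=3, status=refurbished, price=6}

Rule: status is refurbished AND rating ≤ 3. This holds for each 'In' example and fails for each 'Out' one.
{stock=15, rating=1, status=refurbished, price=34}: status is refurbished, rating = 1 — meets the rule, so In.
{stock=21, rating=5, status=new, price=17}: status is new, rating = 5 — does not satisfy this, so Out.
{stock=11, rating=2, status=refurbished, price=28}: status is refurbished, rating = 2 — meets the rule, so In.
{stock=15, rating=3, status=refurbished, price=6}: status is refurbished, rating = 3 — meets the rule, so In.

In, Out, In, In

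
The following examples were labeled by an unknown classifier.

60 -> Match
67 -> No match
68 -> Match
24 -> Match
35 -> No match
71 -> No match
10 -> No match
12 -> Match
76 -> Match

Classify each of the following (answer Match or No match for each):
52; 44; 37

Match, Match, No match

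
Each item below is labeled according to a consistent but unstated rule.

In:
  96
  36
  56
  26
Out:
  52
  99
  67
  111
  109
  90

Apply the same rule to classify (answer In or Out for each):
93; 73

Out, Out

The pattern is that an item is 'In' exactly when: ends in digit 6.
93: last digit 3 — doesn't match, so Out.
73: last digit 3 — doesn't match, so Out.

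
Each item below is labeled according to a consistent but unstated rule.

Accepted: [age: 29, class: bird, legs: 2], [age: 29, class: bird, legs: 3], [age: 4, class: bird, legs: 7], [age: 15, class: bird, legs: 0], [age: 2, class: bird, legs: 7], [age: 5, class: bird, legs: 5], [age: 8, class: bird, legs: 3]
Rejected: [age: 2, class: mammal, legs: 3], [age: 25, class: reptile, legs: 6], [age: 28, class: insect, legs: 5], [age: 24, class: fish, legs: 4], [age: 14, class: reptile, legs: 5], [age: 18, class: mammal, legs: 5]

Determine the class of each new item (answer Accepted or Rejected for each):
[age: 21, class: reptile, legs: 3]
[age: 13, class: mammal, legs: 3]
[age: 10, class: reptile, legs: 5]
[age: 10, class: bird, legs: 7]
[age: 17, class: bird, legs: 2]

'Accepted' ⟺ class is bird.
Rejected: [age: 21, class: reptile, legs: 3], since class is reptile. Rejected: [age: 13, class: mammal, legs: 3], since class is mammal. Rejected: [age: 10, class: reptile, legs: 5], since class is reptile. Accepted: [age: 10, class: bird, legs: 7], since class is bird. Accepted: [age: 17, class: bird, legs: 2], since class is bird.

Rejected, Rejected, Rejected, Accepted, Accepted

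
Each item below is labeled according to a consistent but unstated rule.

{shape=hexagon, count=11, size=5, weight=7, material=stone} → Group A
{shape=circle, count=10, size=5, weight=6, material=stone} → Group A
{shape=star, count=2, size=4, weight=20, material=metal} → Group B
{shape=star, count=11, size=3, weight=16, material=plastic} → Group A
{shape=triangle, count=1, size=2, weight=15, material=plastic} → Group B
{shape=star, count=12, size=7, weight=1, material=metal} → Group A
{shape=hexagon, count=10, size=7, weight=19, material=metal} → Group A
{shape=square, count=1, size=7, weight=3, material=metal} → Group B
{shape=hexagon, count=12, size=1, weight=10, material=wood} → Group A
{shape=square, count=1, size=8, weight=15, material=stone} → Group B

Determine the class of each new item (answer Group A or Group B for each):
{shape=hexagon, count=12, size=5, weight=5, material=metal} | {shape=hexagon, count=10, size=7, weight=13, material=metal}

Every 'Group A' example satisfies: count ≥ 10. None of the 'Group B' examples do.
{shape=hexagon, count=12, size=5, weight=5, material=metal}: count = 12, has this property → Group A.
{shape=hexagon, count=10, size=7, weight=13, material=metal}: count = 10, has this property → Group A.

Group A, Group A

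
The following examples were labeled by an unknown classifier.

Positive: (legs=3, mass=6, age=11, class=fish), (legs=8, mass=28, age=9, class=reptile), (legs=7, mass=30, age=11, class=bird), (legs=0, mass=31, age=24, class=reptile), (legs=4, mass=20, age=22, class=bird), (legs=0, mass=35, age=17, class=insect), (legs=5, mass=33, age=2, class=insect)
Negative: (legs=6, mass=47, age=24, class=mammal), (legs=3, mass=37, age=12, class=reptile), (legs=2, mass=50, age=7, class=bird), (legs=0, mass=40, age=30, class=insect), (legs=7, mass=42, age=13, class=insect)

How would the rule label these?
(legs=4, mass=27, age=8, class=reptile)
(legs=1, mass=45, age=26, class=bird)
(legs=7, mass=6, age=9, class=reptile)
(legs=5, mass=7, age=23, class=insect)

'Positive' ⟺ mass ≤ 35.

Positive, Negative, Positive, Positive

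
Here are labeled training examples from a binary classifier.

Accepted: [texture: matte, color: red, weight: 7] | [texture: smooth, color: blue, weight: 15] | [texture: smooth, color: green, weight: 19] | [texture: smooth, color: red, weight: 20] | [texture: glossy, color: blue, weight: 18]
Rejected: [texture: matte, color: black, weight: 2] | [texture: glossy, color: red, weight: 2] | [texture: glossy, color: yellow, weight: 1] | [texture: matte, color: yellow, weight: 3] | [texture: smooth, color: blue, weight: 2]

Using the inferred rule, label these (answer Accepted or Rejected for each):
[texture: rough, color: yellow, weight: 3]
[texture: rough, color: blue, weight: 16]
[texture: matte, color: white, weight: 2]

Rejected, Accepted, Rejected

The pattern is that an item is 'Accepted' exactly when: weight ≥ 7.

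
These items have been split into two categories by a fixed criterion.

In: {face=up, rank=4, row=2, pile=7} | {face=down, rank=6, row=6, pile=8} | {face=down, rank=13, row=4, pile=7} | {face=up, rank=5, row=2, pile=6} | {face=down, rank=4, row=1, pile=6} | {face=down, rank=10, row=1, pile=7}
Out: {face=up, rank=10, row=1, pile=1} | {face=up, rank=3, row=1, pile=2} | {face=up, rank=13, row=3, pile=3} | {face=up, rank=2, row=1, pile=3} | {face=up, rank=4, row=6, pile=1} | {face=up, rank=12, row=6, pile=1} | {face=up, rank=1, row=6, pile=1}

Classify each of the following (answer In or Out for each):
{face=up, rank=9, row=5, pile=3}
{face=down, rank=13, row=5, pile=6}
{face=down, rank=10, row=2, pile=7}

Out, In, In

A rule that fits every label: pile ≥ 6 — true of each 'In' example, false of each 'Out' one.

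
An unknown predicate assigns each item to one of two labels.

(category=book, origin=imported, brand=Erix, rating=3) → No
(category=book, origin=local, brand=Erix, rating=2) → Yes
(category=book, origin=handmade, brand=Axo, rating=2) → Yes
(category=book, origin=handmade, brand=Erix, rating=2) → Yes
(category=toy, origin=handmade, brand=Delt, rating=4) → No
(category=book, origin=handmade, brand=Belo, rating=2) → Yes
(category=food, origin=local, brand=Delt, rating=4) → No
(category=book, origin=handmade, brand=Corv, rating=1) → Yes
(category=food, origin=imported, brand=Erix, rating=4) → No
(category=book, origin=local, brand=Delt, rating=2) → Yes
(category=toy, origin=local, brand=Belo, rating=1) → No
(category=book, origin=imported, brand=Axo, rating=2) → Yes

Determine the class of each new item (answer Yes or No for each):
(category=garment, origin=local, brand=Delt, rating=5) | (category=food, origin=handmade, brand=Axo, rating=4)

No, No

The rule appears to be: category is book AND rating ≤ 2.
(category=garment, origin=local, brand=Delt, rating=5): category is garment, rating = 5, does not pass → No. (category=food, origin=handmade, brand=Axo, rating=4): category is food, rating = 4, does not pass → No.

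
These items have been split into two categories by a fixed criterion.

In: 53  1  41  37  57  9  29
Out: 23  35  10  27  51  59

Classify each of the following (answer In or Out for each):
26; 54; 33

Out, Out, In

Comparing the two groups points to one rule — ≡ 1 (mod 4).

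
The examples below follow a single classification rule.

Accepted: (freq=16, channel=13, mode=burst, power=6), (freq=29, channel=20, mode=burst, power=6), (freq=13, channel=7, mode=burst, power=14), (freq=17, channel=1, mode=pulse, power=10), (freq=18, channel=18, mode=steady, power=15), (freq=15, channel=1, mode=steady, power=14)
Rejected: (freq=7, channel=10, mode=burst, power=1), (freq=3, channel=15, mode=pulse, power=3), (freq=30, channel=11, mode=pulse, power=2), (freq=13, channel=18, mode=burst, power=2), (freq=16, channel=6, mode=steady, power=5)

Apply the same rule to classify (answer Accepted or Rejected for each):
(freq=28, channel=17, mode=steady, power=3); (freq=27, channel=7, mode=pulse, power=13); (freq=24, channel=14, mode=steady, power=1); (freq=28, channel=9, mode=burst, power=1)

Rejected, Accepted, Rejected, Rejected

The distinguishing property — power ≥ 6 — holds for all the 'Accepted' cases and none of the 'Rejected' cases.
(freq=28, channel=17, mode=steady, power=3) → power = 3 → Rejected.
(freq=27, channel=7, mode=pulse, power=13) → power = 13 → Accepted.
(freq=24, channel=14, mode=steady, power=1) → power = 1 → Rejected.
(freq=28, channel=9, mode=burst, power=1) → power = 1 → Rejected.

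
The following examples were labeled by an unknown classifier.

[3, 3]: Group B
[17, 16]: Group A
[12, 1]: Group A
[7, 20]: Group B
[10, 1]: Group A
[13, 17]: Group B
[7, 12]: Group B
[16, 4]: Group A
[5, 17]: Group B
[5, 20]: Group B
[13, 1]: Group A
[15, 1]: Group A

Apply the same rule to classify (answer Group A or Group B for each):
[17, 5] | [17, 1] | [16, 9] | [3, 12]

Group A, Group A, Group A, Group B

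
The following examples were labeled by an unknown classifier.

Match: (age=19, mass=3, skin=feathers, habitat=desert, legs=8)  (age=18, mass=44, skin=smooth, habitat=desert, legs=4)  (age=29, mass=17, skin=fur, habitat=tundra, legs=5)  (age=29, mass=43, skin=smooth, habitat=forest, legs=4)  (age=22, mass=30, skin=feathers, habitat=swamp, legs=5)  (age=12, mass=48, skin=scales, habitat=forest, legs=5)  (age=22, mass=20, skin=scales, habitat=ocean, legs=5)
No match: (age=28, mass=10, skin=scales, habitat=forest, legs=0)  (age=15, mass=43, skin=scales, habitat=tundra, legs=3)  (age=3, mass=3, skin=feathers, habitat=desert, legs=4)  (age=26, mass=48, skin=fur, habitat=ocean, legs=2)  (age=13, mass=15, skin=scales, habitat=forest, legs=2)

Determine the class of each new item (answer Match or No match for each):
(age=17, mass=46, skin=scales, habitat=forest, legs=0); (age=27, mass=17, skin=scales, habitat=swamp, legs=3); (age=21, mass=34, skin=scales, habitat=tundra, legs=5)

No match, No match, Match

All 'Match' examples share one property — age ≥ 12 AND legs ≥ 4 — and every 'No match' example lacks it.
(age=17, mass=46, skin=scales, habitat=forest, legs=0): age = 17, legs = 0 — doesn't qualify, so No match. (age=27, mass=17, skin=scales, habitat=swamp, legs=3): age = 27, legs = 3 — doesn't qualify, so No match. (age=21, mass=34, skin=scales, habitat=tundra, legs=5): age = 21, legs = 5 — passes, so Match.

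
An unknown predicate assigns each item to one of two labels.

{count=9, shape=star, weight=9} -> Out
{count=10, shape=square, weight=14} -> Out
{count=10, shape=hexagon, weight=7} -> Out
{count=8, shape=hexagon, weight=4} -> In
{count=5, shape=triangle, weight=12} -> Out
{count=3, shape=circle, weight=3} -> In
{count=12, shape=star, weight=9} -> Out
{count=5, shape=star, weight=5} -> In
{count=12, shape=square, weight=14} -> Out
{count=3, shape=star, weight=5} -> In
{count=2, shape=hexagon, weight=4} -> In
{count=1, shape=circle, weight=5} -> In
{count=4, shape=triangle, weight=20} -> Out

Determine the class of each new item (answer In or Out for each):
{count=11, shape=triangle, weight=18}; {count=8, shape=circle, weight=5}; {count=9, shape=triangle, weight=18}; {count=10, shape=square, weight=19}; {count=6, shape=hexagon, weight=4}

Out, In, Out, Out, In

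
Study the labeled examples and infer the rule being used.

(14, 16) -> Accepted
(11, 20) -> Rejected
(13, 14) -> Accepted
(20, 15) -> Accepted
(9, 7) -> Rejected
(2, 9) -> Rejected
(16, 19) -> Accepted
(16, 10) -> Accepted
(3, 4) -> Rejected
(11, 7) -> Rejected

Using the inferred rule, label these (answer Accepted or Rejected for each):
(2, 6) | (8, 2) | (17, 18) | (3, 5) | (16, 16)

Rejected, Rejected, Accepted, Rejected, Accepted

'Accepted' ⟺ first ≥ 13.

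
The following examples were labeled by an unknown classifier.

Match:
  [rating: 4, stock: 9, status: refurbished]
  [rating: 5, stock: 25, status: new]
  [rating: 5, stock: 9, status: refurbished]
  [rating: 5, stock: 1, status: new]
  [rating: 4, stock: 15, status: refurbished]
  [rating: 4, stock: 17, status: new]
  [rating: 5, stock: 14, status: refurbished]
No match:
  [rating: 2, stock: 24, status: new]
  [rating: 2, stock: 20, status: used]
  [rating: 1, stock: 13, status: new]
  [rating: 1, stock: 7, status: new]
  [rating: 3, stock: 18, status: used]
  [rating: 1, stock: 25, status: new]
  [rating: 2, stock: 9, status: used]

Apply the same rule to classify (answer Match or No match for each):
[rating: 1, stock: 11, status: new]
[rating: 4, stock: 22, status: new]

No match, Match

One predicate separates the groups cleanly: rating ≥ 4.
No match: [rating: 1, stock: 11, status: new], since rating = 1.
Match: [rating: 4, stock: 22, status: new], since rating = 4.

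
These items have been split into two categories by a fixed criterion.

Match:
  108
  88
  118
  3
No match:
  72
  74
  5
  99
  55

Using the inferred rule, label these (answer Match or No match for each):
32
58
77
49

No match, Match, No match, No match

Checking candidate rules against both groups, what survives is: ≡ 3 (mod 5).
32: No match (32 mod 5 = 2). 58: Match (58 mod 5 = 3). 77: No match (77 mod 5 = 2). 49: No match (49 mod 5 = 4).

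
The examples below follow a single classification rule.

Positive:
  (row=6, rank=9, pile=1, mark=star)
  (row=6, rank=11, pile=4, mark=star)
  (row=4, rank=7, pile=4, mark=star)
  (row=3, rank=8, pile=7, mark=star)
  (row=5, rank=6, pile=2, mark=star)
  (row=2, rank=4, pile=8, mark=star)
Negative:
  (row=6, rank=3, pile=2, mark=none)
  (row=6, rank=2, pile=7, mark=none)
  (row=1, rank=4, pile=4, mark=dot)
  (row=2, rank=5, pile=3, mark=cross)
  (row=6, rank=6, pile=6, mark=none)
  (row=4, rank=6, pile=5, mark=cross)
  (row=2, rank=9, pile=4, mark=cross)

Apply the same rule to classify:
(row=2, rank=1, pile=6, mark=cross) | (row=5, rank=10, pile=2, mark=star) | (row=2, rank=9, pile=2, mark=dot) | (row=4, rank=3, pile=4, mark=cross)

Negative, Positive, Negative, Negative

The pattern is that an item is 'Positive' exactly when: mark is star.
Negative: (row=2, rank=1, pile=6, mark=cross), since mark is cross.
Positive: (row=5, rank=10, pile=2, mark=star), since mark is star.
Negative: (row=2, rank=9, pile=2, mark=dot), since mark is dot.
Negative: (row=4, rank=3, pile=4, mark=cross), since mark is cross.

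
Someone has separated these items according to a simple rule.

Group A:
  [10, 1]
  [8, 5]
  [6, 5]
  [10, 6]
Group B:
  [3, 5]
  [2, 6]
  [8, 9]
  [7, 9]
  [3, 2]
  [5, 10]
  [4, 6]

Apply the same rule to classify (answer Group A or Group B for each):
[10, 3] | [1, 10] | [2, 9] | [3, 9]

Group A, Group B, Group B, Group B

Rule: first > second AND first is even. This holds for each 'Group A' example and fails for each 'Group B' one.
[10, 3]: Group A (10 > 3, first 10). [1, 10]: Group B (1 < 10, first 1). [2, 9]: Group B (2 < 9, first 2). [3, 9]: Group B (3 < 9, first 3).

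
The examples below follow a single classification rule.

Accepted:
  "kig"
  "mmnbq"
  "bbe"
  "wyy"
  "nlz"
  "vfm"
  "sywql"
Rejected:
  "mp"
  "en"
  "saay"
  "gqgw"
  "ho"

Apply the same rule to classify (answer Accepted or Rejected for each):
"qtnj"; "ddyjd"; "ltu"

Rejected, Accepted, Accepted

The simplest hypothesis consistent with all the labels is: odd length.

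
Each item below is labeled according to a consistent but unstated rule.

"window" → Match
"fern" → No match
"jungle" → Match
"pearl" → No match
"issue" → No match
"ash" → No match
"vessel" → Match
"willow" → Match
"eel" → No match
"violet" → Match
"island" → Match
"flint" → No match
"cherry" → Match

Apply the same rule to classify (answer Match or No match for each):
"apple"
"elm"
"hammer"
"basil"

'Match' ⟺ length 6.
"apple": length 5, lacks this property → No match. "elm": length 3, lacks this property → No match. "hammer": length 6, qualifies → Match. "basil": length 5, lacks this property → No match.

No match, No match, Match, No match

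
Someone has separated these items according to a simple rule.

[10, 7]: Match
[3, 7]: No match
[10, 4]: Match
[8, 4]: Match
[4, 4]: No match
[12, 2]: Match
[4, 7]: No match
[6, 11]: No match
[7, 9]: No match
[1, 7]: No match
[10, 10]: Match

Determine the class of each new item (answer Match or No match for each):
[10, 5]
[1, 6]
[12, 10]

The simplest hypothesis consistent with all the labels is: first ≥ 8.
[10, 5]: first 10 — has this property, so Match.
[1, 6]: first 1 — lacks this property, so No match.
[12, 10]: first 12 — has this property, so Match.

Match, No match, Match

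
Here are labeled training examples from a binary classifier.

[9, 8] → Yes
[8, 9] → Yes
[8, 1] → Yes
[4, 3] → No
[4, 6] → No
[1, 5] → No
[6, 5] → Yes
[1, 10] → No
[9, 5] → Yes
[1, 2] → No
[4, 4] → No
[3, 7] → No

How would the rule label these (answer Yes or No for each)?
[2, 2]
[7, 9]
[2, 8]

The distinguishing property — first ≥ 5 — holds for all the 'Yes' cases and none of the 'No' cases.
No: [2, 2], since first 2.
Yes: [7, 9], since first 7.
No: [2, 8], since first 2.

No, Yes, No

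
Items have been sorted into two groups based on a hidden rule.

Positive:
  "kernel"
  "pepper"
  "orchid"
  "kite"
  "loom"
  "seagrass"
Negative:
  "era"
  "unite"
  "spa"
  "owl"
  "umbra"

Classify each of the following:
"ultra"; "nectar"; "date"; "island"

Negative, Positive, Positive, Positive

The pattern is that an item is 'Positive' exactly when: even length.
"ultra": length 5 — doesn't match, so Negative.
"nectar": length 6 — passes, so Positive.
"date": length 4 — passes, so Positive.
"island": length 6 — passes, so Positive.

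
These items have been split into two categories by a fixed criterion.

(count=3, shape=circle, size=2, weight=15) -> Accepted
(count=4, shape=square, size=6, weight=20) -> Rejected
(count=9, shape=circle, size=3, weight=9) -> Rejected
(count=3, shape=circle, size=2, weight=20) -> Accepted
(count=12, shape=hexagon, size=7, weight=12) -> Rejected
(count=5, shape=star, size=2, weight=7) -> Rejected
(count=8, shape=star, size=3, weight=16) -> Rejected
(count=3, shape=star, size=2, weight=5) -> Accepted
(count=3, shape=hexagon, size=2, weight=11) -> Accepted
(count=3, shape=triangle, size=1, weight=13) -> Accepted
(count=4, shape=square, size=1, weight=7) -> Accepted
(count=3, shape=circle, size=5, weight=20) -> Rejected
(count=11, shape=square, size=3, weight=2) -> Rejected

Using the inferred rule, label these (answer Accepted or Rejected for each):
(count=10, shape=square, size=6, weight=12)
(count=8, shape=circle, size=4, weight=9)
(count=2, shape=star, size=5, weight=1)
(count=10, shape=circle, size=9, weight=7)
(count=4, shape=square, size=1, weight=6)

The classifier is using: size ≤ 2 AND count ≤ 4.

Rejected, Rejected, Rejected, Rejected, Accepted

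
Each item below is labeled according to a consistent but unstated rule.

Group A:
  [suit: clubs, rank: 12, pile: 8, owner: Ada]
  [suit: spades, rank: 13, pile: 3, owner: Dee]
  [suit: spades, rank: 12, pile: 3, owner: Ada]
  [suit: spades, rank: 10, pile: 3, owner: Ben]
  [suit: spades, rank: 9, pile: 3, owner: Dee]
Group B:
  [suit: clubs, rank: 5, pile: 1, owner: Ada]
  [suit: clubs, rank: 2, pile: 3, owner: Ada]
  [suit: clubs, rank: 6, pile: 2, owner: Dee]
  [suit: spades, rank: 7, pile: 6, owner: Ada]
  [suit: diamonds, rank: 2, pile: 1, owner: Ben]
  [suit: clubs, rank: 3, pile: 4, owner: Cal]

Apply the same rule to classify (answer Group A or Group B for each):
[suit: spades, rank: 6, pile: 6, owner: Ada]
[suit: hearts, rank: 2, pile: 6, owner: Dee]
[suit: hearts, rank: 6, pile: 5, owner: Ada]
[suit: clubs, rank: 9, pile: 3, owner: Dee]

One predicate separates the groups cleanly: rank ≥ 9.
Group B: [suit: spades, rank: 6, pile: 6, owner: Ada], since rank = 6.
Group B: [suit: hearts, rank: 2, pile: 6, owner: Dee], since rank = 2.
Group B: [suit: hearts, rank: 6, pile: 5, owner: Ada], since rank = 6.
Group A: [suit: clubs, rank: 9, pile: 3, owner: Dee], since rank = 9.

Group B, Group B, Group B, Group A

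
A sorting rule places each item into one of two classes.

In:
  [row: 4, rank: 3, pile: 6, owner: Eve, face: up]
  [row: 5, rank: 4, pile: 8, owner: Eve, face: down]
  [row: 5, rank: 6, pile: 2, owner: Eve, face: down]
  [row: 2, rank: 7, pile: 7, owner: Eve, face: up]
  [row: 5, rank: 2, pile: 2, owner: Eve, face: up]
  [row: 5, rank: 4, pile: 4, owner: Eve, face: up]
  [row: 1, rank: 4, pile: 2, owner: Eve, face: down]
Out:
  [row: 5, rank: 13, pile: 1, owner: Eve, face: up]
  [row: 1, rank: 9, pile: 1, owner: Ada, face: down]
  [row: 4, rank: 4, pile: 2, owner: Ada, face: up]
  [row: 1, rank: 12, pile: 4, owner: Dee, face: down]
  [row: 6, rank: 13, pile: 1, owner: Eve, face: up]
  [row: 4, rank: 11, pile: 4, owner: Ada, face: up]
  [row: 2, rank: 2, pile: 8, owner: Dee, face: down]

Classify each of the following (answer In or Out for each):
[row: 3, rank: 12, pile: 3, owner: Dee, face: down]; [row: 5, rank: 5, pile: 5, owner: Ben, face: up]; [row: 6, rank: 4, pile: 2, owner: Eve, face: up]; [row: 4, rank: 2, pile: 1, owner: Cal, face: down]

Out, Out, In, Out

'In' ⟺ owner is Eve AND pile ≥ 2.
[row: 3, rank: 12, pile: 3, owner: Dee, face: down] — owner is Dee, pile = 3, hence Out.
[row: 5, rank: 5, pile: 5, owner: Ben, face: up] — owner is Ben, pile = 5, hence Out.
[row: 6, rank: 4, pile: 2, owner: Eve, face: up] — owner is Eve, pile = 2, hence In.
[row: 4, rank: 2, pile: 1, owner: Cal, face: down] — owner is Cal, pile = 1, hence Out.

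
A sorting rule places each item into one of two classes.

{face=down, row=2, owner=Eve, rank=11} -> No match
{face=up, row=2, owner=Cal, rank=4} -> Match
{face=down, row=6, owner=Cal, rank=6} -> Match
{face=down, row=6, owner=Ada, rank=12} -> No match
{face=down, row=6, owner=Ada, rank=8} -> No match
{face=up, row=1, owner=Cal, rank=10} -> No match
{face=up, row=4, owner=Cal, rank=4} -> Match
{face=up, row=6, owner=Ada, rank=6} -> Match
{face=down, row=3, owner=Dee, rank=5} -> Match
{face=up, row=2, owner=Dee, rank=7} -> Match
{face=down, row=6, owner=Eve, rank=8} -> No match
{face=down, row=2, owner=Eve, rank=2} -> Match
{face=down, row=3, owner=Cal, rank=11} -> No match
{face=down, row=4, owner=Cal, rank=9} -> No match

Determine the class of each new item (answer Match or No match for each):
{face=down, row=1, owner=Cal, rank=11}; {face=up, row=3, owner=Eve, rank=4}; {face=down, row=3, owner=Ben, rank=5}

No match, Match, Match

All 'Match' examples share one property — rank ≤ 7 — and every 'No match' example lacks it.
No match: {face=down, row=1, owner=Cal, rank=11}, since rank = 11. Match: {face=up, row=3, owner=Eve, rank=4}, since rank = 4. Match: {face=down, row=3, owner=Ben, rank=5}, since rank = 5.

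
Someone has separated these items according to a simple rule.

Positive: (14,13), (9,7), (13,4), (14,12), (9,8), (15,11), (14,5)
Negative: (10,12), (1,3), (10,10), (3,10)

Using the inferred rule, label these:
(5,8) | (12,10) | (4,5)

Negative, Positive, Negative

The simplest hypothesis consistent with all the labels is: first > second.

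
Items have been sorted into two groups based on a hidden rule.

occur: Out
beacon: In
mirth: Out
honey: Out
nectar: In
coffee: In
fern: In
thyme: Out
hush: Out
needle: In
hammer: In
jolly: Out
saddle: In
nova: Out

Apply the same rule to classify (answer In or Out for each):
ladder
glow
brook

'In' ⟺ even length AND contains 'e'.
ladder: In (length 6, has 'e').
glow: Out (length 4, no 'e').
brook: Out (length 5, no 'e').

In, Out, Out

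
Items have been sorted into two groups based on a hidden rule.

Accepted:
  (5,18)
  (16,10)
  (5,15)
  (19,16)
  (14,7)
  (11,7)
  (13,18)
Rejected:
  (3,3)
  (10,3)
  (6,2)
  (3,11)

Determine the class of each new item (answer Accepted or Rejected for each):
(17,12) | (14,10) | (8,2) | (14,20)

Accepted, Accepted, Rejected, Accepted

One predicate separates the groups cleanly: sum ≥ 18.
(17,12) — 17+12 = 29, hence Accepted.
(14,10) — 14+10 = 24, hence Accepted.
(8,2) — 8+2 = 10, hence Rejected.
(14,20) — 14+20 = 34, hence Accepted.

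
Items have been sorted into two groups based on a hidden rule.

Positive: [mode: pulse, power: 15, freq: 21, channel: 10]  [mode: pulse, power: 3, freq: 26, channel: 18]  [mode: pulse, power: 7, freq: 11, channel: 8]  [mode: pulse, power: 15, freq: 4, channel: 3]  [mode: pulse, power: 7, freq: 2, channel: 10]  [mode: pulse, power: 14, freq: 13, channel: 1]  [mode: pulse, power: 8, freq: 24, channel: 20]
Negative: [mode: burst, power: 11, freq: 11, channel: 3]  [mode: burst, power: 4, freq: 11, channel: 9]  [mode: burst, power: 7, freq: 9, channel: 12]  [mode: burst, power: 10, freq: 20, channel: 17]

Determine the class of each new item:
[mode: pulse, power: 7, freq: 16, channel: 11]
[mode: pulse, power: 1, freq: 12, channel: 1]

A rule that fits every label: mode is pulse — true of each 'Positive' example, false of each 'Negative' one.
[mode: pulse, power: 7, freq: 16, channel: 11] → mode is pulse → Positive. [mode: pulse, power: 1, freq: 12, channel: 1] → mode is pulse → Positive.

Positive, Positive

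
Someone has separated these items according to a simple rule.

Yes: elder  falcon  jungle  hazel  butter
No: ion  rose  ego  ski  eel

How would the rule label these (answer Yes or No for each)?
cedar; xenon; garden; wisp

The distinguishing property — length ≥ 5 — holds for all the 'Yes' cases and none of the 'No' cases.
cedar → length 5 → Yes.
xenon → length 5 → Yes.
garden → length 6 → Yes.
wisp → length 4 → No.

Yes, Yes, Yes, No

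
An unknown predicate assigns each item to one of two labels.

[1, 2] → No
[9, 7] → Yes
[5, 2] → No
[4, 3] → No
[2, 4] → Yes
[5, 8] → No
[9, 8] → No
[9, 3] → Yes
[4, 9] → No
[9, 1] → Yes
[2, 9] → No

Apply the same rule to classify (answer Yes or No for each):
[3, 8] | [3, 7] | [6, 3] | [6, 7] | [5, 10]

The pattern is that an item is 'Yes' exactly when: sum is even.
[3, 8] → 3+8 = 11 → No. [3, 7] → 3+7 = 10 → Yes. [6, 3] → 6+3 = 9 → No. [6, 7] → 6+7 = 13 → No. [5, 10] → 5+10 = 15 → No.

No, Yes, No, No, No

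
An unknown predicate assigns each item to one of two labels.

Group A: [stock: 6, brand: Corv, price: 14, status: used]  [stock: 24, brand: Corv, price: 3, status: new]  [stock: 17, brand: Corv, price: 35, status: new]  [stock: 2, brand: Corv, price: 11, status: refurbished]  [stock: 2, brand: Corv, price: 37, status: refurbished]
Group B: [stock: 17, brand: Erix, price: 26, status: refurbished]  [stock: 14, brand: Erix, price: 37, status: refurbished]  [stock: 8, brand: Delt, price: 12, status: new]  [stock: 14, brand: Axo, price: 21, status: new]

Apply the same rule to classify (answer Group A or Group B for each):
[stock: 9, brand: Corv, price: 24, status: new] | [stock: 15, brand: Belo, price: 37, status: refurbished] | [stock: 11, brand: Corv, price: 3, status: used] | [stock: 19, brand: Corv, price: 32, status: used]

One predicate separates the groups cleanly: brand is Corv.
[stock: 9, brand: Corv, price: 24, status: new] — brand is Corv, hence Group A. [stock: 15, brand: Belo, price: 37, status: refurbished] — brand is Belo, hence Group B. [stock: 11, brand: Corv, price: 3, status: used] — brand is Corv, hence Group A. [stock: 19, brand: Corv, price: 32, status: used] — brand is Corv, hence Group A.

Group A, Group B, Group A, Group A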